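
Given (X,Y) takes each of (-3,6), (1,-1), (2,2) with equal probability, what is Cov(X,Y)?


E[X]=0, E[Y]=7/3, E[XY]=-5
Cov(X,Y) = E[XY] - E[X]E[Y] = -5 - 0*7/3 = -5

-5


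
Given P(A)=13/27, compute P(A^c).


P(A') = 1 - P(A) = 1 - 13/27 = 14/27

14/27


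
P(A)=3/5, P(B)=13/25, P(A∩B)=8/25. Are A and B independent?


P(A)*P(B) = 3/5*13/25 = 39/125
P(A∩B) = 8/25 != 39/125, so not independent

No, A and B are not independent


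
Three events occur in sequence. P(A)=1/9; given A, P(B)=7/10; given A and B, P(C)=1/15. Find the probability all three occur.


P(A∩B∩C) = P(A) * P(B|A) * P(C|A∩B)
= 1/9 * 7/10 * 1/15
= 7/90 * 1/15 = 7/1350

7/1350


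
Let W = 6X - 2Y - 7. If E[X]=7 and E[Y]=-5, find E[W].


E[6X - 2Y - 7] = 6*E[X] - 2*E[Y] - 7
= (6)*(7) + (-2)*(-5) + (-7)
= 42 + 10 - 7 = 45

45


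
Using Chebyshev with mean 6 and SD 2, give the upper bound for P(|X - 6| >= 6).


k = 6/2 = 3
Chebyshev: P(|X-mu| >= k*sigma) <= 1/k^2 = 1/3^2 = 1/9

1/9


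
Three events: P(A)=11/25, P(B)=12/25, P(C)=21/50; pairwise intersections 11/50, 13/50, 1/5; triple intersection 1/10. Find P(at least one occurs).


P(A∪B∪C) = P(A)+P(B)+P(C) - P(AB)-P(AC)-P(BC) + P(ABC)
= 11/25+12/25+21/50 - 11/50-13/50-1/5 + 1/10
= 19/25

19/25


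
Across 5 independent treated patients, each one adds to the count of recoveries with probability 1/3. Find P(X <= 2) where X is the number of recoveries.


P(X<=2) = P(X=0) + P(X=1) + P(X=2)
= 32/243 + 80/243 + 80/243
= 64/81

64/81


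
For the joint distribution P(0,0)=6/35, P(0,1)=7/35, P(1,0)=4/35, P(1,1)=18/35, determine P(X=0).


P(X=0) = P(0,0)+P(0,1) = 6/35 + 7/35 = 13/35

13/35


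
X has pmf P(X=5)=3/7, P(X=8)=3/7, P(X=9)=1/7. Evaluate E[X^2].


E[X^2] = sum(x^2 * P(x))
= 25*3/7 + 64*3/7 + 81*1/7
= 348/7

348/7


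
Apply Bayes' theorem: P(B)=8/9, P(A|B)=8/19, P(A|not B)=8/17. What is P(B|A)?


P(A) = P(A|B)P(B) + P(A|B')P(B') = 8/19*8/9 + 8/17*1/9 = 1240/2907
P(B|A) = P(A|B)P(B)/P(A) = (64/171)/(1240/2907) = 136/155

136/155


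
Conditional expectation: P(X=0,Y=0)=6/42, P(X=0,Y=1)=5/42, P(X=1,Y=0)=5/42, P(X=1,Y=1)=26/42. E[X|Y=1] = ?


P(Y=1) = 31/42
E[X|Y=1] = (0*5 + 1*26)/31 = 26/31

26/31


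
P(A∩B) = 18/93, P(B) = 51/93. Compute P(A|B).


P(A|B) = P(A∩B)/P(B) = (18/93)/(51/93) = 18/51 = 6/17

6/17


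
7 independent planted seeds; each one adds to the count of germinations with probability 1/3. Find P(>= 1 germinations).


P(at least one) = 1 - P(none)
P(none) = (1 - 1/3)^7 = (2/3)^7 = 128/2187
P(at least one) = 1 - 128/2187 = 2059/2187

2059/2187


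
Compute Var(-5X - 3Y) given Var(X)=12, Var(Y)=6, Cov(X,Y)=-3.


Var(-5X - 3Y) = (-5)^2*Var(X) + (-3)^2*Var(Y) + 2*(-5)*(-3)*Cov(X,Y)
= 25*12 + 9*6 + 30*(-3)
= 300 + 54 - 90 = 264

264


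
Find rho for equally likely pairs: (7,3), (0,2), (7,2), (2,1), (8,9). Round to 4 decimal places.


Cov(X,Y) = 5.4800, Var(X) = 10.1600, Var(Y) = 8.2400
rho = Cov/(sqrt(VarX)*sqrt(VarY)) = 0.5989

0.5989


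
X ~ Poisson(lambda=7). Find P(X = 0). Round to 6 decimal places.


P(X=0) = e^(-7) * 7^0 / 0!
≈ 0.0009118819656 * 1 / 1
≈ 0.000912

0.000912


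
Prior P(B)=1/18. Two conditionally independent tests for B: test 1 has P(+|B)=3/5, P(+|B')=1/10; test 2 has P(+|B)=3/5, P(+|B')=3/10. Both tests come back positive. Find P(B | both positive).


After test 1: P(+) = 3/5*1/18 + 1/10*17/18 = 23/180
P(B|+) = (1/30)/(23/180) = 6/23
After test 2 (use post1 as new prior): P(+) = 3/5*6/23 + 3/10*17/23 = 87/230
P(B|+,+) = (18/115)/(87/230) = 12/29

12/29


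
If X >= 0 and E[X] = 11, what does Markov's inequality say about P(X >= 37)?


Markov: P(X >= a) <= E[X]/a
P(X >= 37) <= 11/37

11/37


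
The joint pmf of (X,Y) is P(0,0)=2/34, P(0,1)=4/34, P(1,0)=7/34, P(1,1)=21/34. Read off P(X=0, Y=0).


Read from table: P(X=0, Y=0) = 2/34 = 1/17

1/17


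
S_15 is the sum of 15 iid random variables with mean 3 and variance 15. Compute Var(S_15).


By independence, Var(S_n) = n*Var(X_1) = 15*15 = 225

225


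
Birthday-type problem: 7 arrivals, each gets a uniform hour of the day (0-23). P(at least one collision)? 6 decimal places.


P(all different) = prod((24-i)/24 for i=0..6) = 0.380328
P(at least one match) = 1 - 0.380328 = 0.619672

0.619672


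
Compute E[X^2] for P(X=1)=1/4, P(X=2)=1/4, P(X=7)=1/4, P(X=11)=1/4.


E[X^2] = sum(g(x)*P(x))
= 1*1/4 + 4*1/4 + 49*1/4 + 121*1/4
= 175/4

175/4


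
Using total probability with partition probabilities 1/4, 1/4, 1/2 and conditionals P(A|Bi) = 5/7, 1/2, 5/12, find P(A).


P(A) = P(A|B1)P(B1) + P(A|B2)P(B2) + P(A|B3)P(B3)
= 5/7*1/4 + 1/2*1/4 + 5/12*1/2
= 5/28 + 1/8 + 5/24 = 43/84

43/84


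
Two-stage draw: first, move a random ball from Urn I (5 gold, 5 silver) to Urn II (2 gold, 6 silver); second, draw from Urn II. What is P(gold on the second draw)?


P(transfer gold) = 5/10 = 1/2; P(transfer silver) = 1/2
If gold transferred: Urn II has 3 gold of 9, so P(gold|gold moved) = 1/3
If silver transferred: Urn II has 2 gold of 9, so P(gold|silver moved) = 2/9
By total probability: P(gold) = 1/2*1/3 + 1/2*2/9 = 5/18

5/18


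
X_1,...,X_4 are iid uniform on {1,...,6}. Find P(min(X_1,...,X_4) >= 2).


P(min >= 2) = P(all X_i >= 2) = (P(X_1 >= 2))^4
= (5/6)^4 = 625/1296

625/1296


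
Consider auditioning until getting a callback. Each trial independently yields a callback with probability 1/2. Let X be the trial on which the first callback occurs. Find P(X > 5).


P(X > 5) = P(first 5 trials all fail) = (1-p)^5 = (1/2)^5 = 1/32

1/32


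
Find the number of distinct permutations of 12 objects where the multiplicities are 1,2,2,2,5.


12! = 479001600
Denominator: 1!=1 * 2!=2 * 2!=2 * 2!=2 * 5!=120
Coefficient = 479001600 / 960 = 498960

498960


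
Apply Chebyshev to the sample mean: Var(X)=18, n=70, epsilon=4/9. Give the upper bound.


Var(Xbar) = Var(X)/n = 18/70
Chebyshev: P(|Xbar-mu| >= 4/9) <= Var(Xbar)/(4/9)^2 = (9/35)/(16/81) = 729/560
Bound exceeds 1, so trivial bound: 1

1


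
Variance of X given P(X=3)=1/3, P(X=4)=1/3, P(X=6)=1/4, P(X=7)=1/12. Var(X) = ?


E[X] = 53/12, E[X^2] = 257/12
Var(X) = E[X^2] - (E[X])^2 = 257/12 - (53/12)^2 = 275/144

275/144


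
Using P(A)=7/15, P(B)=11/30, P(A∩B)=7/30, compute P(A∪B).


P(A∪B) = P(A) + P(B) - P(A∩B)
= 7/15 + 11/30 - 7/30 = 3/5

3/5


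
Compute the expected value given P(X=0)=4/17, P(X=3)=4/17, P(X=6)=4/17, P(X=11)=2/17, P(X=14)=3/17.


E[X] = sum(x * P(x))
= 0*4/17 + 3*4/17 + 6*4/17 + 11*2/17 + 14*3/17
= 100/17

100/17


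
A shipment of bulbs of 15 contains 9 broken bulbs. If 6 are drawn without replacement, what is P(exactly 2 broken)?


P(X=2) = C(9,2)*C(6,4) / C(15,6)
= 36*15 / 5005
= 540/5005 = 108/1001

108/1001


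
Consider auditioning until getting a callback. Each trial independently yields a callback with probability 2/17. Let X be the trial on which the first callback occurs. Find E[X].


For geometric (trials until first success), E[X] = 1/p = 1/(2/17) = 17/2

17/2


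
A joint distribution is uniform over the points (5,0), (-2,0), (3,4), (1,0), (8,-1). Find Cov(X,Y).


E[X]=3, E[Y]=3/5, E[XY]=4/5
Cov(X,Y) = E[XY] - E[X]E[Y] = 4/5 - 3*3/5 = -1

-1


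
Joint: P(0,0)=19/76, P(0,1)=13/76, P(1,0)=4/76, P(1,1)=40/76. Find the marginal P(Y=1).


P(Y=1) = P(0,1)+P(1,1) = 13/76 + 40/76 = 53/76

53/76


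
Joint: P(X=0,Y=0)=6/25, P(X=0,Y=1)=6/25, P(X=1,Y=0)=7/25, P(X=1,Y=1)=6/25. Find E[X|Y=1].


P(Y=1) = 12/25
E[X|Y=1] = (0*6 + 1*6)/12 = 6/12 = 1/2

1/2


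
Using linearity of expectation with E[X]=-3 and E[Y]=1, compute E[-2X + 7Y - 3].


E[-2X + 7Y - 3] = -2*E[X] + 7*E[Y] - 3
= (-2)*(-3) + (7)*(1) + (-3)
= 6 + 7 - 3 = 10

10


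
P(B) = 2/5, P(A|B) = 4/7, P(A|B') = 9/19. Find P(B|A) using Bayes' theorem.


P(A) = P(A|B)P(B) + P(A|B')P(B') = 4/7*2/5 + 9/19*3/5 = 341/665
P(B|A) = P(A|B)P(B)/P(A) = (8/35)/(341/665) = 152/341

152/341


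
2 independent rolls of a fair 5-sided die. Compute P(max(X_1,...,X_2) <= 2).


P(max <= 2) = P(all X_i <= 2) = (P(X_1 <= 2))^2
= (2/5)^2 = 4/25

4/25


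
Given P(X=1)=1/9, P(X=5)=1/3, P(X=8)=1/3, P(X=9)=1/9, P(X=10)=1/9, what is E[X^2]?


E[X^2] = sum(g(x)*P(x))
= 1*1/9 + 25*1/3 + 64*1/3 + 81*1/9 + 100*1/9
= 449/9

449/9


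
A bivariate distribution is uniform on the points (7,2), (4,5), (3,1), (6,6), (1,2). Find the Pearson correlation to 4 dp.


Cov(X,Y) = 1.5600, Var(X) = 4.5600, Var(Y) = 3.7600
rho = Cov/(sqrt(VarX)*sqrt(VarY)) = 0.3767

0.3767


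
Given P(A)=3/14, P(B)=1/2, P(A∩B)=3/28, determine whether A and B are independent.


P(A)*P(B) = 3/14*1/2 = 3/28
P(A∩B) = 3/28, which equals P(A)P(B), so independent

Yes, A and B are independent


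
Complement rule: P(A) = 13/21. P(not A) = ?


P(A') = 1 - P(A) = 1 - 13/21 = 8/21

8/21


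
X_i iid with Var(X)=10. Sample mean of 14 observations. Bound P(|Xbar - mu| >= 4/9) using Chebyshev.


Var(Xbar) = Var(X)/n = 10/14
Chebyshev: P(|Xbar-mu| >= 4/9) <= Var(Xbar)/(4/9)^2 = (5/7)/(16/81) = 405/112
Bound exceeds 1, so trivial bound: 1

1


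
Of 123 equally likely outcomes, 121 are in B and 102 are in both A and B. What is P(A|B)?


P(A|B) = P(A∩B)/P(B) = (102/123)/(121/123) = 102/121

102/121


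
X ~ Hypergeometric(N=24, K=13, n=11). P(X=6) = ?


P(X=6) = C(13,6)*C(11,5) / C(24,11)
= 1716*462 / 2496144
= 792792/2496144 = 4719/14858

4719/14858


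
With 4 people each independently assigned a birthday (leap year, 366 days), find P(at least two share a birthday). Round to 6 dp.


P(all different) = prod((366-i)/366 for i=0..3) = 0.983689
P(at least one match) = 1 - 0.983689 = 0.016311

0.016311


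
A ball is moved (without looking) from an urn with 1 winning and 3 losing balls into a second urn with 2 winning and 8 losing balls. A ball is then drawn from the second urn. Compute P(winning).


P(transfer winning) = 1/4; P(transfer losing) = 3/4
If winning transferred: Urn II has 3 winning of 11, so P(winning|winning moved) = 3/11
If losing transferred: Urn II has 2 winning of 11, so P(winning|losing moved) = 2/11
By total probability: P(winning) = 1/4*3/11 + 3/4*2/11 = 9/44

9/44


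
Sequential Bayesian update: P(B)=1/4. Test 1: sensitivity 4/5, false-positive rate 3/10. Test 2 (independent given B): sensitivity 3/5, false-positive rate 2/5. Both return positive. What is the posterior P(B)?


After test 1: P(+) = 4/5*1/4 + 3/10*3/4 = 17/40
P(B|+) = (1/5)/(17/40) = 8/17
After test 2 (use post1 as new prior): P(+) = 3/5*8/17 + 2/5*9/17 = 42/85
P(B|+,+) = (24/85)/(42/85) = 4/7

4/7


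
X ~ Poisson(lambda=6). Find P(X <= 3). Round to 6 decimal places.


P(X<=3) = e^(-6)*6^0/0! + e^(-6)*6^1/1! + e^(-6)*6^2/2! + e^(-6)*6^3/3!
≈ 0.0024787522 + 0.0148725131 + 0.0446175392 + 0.0892350784
= 0.1512038829
≈ 0.151204

0.151204


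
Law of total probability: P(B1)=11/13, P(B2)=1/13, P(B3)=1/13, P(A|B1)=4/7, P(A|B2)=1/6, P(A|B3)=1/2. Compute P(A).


P(A) = P(A|B1)P(B1) + P(A|B2)P(B2) + P(A|B3)P(B3)
= 4/7*11/13 + 1/6*1/13 + 1/2*1/13
= 44/91 + 1/78 + 1/26 = 146/273

146/273


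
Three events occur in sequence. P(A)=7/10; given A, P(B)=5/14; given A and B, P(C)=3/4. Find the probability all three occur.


P(A∩B∩C) = P(A) * P(B|A) * P(C|A∩B)
= 7/10 * 5/14 * 3/4
= 1/4 * 3/4 = 3/16

3/16


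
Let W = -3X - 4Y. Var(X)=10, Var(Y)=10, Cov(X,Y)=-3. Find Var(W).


Var(-3X - 4Y) = (-3)^2*Var(X) + (-4)^2*Var(Y) + 2*(-3)*(-4)*Cov(X,Y)
= 9*10 + 16*10 + 24*(-3)
= 90 + 160 - 72 = 178

178


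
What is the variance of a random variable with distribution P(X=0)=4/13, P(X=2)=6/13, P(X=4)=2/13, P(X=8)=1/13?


E[X] = 28/13, E[X^2] = 120/13
Var(X) = E[X^2] - (E[X])^2 = 120/13 - (28/13)^2 = 776/169

776/169


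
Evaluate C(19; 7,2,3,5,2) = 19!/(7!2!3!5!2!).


19! = 121645100408832000
Denominator: 7!=5040 * 2!=2 * 3!=6 * 5!=120 * 2!=2
Coefficient = 121645100408832000 / 14515200 = 8380532160

8380532160


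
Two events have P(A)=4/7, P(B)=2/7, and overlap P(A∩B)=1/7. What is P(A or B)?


P(A∪B) = P(A) + P(B) - P(A∩B)
= 4/7 + 2/7 - 1/7 = 5/7

5/7


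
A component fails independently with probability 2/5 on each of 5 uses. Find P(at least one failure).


P(at least one) = 1 - P(none)
P(none) = (1 - 2/5)^5 = (3/5)^5 = 243/3125
P(at least one) = 1 - 243/3125 = 2882/3125

2882/3125


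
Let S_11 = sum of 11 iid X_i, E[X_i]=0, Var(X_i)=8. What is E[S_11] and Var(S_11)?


E[S_n] = n*mu = 11*0 = 0
Var(S_n) = n*sigma^2 = 11*8 = 88

E[S_11]=0, Var(S_11)=88


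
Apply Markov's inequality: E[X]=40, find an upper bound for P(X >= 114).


Markov: P(X >= a) <= E[X]/a
P(X >= 114) <= 40/114 = 20/57

20/57


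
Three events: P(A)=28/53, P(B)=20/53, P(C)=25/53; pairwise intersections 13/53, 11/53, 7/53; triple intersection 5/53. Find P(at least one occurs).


P(A∪B∪C) = P(A)+P(B)+P(C) - P(AB)-P(AC)-P(BC) + P(ABC)
= 28/53+20/53+25/53 - 13/53-11/53-7/53 + 5/53
= 47/53

47/53


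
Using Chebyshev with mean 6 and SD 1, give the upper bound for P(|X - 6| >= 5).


k = 5/1 = 5
Chebyshev: P(|X-mu| >= k*sigma) <= 1/k^2 = 1/5^2 = 1/25

1/25


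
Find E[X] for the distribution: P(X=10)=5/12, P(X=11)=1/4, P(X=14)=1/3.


E[X] = sum(x * P(x))
= 10*5/12 + 11*1/4 + 14*1/3
= 139/12

139/12


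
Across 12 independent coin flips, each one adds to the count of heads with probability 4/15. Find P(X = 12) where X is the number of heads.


P(X=12) = C(12,12) * p^12 * (1-p)^0
= 1 * 16777216/129746337890625 * 1
= 16777216/129746337890625

16777216/129746337890625


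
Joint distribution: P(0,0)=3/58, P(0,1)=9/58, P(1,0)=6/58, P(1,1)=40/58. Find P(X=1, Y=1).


Read from table: P(X=1, Y=1) = 40/58 = 20/29

20/29


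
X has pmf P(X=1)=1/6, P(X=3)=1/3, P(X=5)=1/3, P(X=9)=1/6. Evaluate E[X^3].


E[X^3] = sum(x^3 * P(x))
= 1*1/6 + 27*1/3 + 125*1/3 + 729*1/6
= 517/3

517/3


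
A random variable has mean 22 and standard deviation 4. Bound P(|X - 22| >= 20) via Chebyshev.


k = 20/4 = 5
Chebyshev: P(|X-mu| >= k*sigma) <= 1/k^2 = 1/5^2 = 1/25

1/25


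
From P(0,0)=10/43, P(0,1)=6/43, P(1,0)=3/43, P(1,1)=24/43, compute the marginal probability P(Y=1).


P(Y=1) = P(0,1)+P(1,1) = 6/43 + 24/43 = 30/43

30/43


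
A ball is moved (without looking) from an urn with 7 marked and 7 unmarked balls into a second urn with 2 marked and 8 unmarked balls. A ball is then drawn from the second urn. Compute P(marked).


P(transfer marked) = 7/14 = 1/2; P(transfer unmarked) = 1/2
If marked transferred: Urn II has 3 marked of 11, so P(marked|marked moved) = 3/11
If unmarked transferred: Urn II has 2 marked of 11, so P(marked|unmarked moved) = 2/11
By total probability: P(marked) = 1/2*3/11 + 1/2*2/11 = 5/22

5/22


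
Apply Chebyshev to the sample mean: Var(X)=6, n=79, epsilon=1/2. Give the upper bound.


Var(Xbar) = Var(X)/n = 6/79
Chebyshev: P(|Xbar-mu| >= 1/2) <= Var(Xbar)/(1/2)^2 = (6/79)/(1/4) = 24/79

24/79


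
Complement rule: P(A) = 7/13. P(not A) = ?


P(A') = 1 - P(A) = 1 - 7/13 = 6/13

6/13


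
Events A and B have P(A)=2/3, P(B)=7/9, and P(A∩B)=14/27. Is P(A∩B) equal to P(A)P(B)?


P(A)*P(B) = 2/3*7/9 = 14/27
P(A∩B) = 14/27, which equals P(A)P(B), so independent

Yes, A and B are independent


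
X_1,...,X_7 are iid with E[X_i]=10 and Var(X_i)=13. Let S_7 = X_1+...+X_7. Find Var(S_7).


By independence, Var(S_n) = n*Var(X_1) = 7*13 = 91

91


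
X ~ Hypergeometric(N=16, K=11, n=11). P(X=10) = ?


P(X=10) = C(11,10)*C(5,1) / C(16,11)
= 11*5 / 4368
= 55/4368

55/4368


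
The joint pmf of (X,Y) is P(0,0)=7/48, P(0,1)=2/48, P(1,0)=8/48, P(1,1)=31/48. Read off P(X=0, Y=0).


Read from table: P(X=0, Y=0) = 7/48

7/48


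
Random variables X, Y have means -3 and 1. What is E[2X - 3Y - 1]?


E[2X - 3Y - 1] = 2*E[X] - 3*E[Y] - 1
= (2)*(-3) + (-3)*(1) + (-1)
= -6 - 3 - 1 = -10

-10


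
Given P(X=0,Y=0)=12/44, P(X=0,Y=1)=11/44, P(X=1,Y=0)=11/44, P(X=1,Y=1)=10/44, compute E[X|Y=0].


P(Y=0) = 23/44
E[X|Y=0] = (0*12 + 1*11)/23 = 11/23

11/23


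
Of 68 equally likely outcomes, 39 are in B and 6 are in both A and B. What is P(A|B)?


P(A|B) = P(A∩B)/P(B) = (6/68)/(39/68) = 6/39 = 2/13

2/13


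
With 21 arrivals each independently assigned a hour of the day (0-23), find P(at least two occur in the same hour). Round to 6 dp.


P(all different) = prod((24-i)/24 for i=0..20) = 0.000001
P(at least one match) = 1 - 0.000001 = 0.999999

0.999999


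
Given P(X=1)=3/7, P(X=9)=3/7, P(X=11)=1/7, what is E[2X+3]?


E[2X+3] = sum(g(x)*P(x))
= 5*3/7 + 21*3/7 + 25*1/7
= 103/7

103/7


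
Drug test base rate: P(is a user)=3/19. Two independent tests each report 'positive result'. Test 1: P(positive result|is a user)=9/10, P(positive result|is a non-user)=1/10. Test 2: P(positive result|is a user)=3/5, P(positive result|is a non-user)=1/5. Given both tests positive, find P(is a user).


After test 1: P(+) = 9/10*3/19 + 1/10*16/19 = 43/190
P(B|+) = (27/190)/(43/190) = 27/43
After test 2 (use post1 as new prior): P(+) = 3/5*27/43 + 1/5*16/43 = 97/215
P(B|+,+) = (81/215)/(97/215) = 81/97

81/97


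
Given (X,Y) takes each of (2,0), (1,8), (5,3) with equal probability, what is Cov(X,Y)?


E[X]=8/3, E[Y]=11/3, E[XY]=23/3
Cov(X,Y) = E[XY] - E[X]E[Y] = 23/3 - 8/3*11/3 = -19/9

-19/9


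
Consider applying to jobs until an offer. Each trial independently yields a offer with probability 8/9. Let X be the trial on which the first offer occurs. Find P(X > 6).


P(X > 6) = P(first 6 trials all fail) = (1-p)^6 = (1/9)^6 = 1/531441

1/531441


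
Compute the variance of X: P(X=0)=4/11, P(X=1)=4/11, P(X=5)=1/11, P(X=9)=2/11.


E[X] = 27/11, E[X^2] = 191/11
Var(X) = E[X^2] - (E[X])^2 = 191/11 - (27/11)^2 = 1372/121

1372/121


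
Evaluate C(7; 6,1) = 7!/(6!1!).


7! = 5040
Denominator: 6!=720 * 1!=1
Coefficient = 5040 / 720 = 7

7


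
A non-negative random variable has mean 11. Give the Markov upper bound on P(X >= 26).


Markov: P(X >= a) <= E[X]/a
P(X >= 26) <= 11/26

11/26


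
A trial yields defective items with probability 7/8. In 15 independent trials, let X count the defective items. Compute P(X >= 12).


P(X>=12) = P(X=12) + P(X=13) + P(X=14) + P(X=15)
= 6297785676455/35184372088832 + 10173346092735/35184372088832 + 10173346092735/35184372088832 + 4747561509943/35184372088832
= 7848009842967/8796093022208

7848009842967/8796093022208


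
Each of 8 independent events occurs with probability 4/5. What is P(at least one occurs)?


P(at least one) = 1 - P(none)
P(none) = (1 - 4/5)^8 = (1/5)^8 = 1/390625
P(at least one) = 1 - 1/390625 = 390624/390625

390624/390625


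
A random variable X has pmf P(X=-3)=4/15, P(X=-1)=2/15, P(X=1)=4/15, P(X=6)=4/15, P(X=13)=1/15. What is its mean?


E[X] = sum(x * P(x))
= -3*4/15 - 1*2/15 + 1*4/15 + 6*4/15 + 13*1/15
= 9/5

9/5


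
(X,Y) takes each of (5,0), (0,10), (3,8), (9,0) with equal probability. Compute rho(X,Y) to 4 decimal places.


Cov(X,Y) = -13.1250, Var(X) = 10.6875, Var(Y) = 20.7500
rho = Cov/(sqrt(VarX)*sqrt(VarY)) = -0.8814

-0.8814


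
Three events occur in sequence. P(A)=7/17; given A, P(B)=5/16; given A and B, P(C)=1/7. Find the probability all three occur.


P(A∩B∩C) = P(A) * P(B|A) * P(C|A∩B)
= 7/17 * 5/16 * 1/7
= 35/272 * 1/7 = 5/272

5/272


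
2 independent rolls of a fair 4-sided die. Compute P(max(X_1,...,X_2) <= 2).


P(max <= 2) = P(all X_i <= 2) = (P(X_1 <= 2))^2
= (2/4)^2 = (1/2)^2 = 1/4

1/4


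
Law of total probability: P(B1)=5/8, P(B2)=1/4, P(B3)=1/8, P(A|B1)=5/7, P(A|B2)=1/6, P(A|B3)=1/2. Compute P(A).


P(A) = P(A|B1)P(B1) + P(A|B2)P(B2) + P(A|B3)P(B3)
= 5/7*5/8 + 1/6*1/4 + 1/2*1/8
= 25/56 + 1/24 + 1/16 = 185/336

185/336


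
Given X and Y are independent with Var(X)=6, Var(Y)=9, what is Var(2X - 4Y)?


Independence => Cov(X,Y)=0
Var(2X - 4Y) = 2^2*Var(X) + (-4)^2*Var(Y)
= 4*6 + 16*9 = 168

168


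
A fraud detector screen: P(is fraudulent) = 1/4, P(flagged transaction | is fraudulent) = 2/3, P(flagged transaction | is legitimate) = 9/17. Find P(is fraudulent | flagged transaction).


P(A) = P(A|B)P(B) + P(A|B')P(B') = 2/3*1/4 + 9/17*3/4 = 115/204
P(B|A) = P(A|B)P(B)/P(A) = (1/6)/(115/204) = 34/115

34/115


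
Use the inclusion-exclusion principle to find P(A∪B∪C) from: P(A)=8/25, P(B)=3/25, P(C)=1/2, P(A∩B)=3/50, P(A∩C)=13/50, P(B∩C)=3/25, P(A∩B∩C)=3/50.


P(A∪B∪C) = P(A)+P(B)+P(C) - P(AB)-P(AC)-P(BC) + P(ABC)
= 8/25+3/25+1/2 - 3/50-13/50-3/25 + 3/50
= 14/25

14/25


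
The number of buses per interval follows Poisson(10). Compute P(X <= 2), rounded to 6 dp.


P(X<=2) = e^(-10)*10^0/0! + e^(-10)*10^1/1! + e^(-10)*10^2/2!
≈ 0.0000453999 + 0.0004539993 + 0.0022699965
= 0.0027693957
≈ 0.002769

0.002769


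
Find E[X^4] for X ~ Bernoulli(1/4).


For Bernoulli: X in {0,1}
E[X^4] = 0^4*(1-1/4) + 1^4*1/4 = 1/4

1/4


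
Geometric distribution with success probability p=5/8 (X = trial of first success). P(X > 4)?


P(X > 4) = P(first 4 trials all fail) = (1-p)^4 = (3/8)^4 = 81/4096

81/4096


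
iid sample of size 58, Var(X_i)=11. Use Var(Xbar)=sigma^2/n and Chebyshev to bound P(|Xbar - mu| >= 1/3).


Var(Xbar) = Var(X)/n = 11/58
Chebyshev: P(|Xbar-mu| >= 1/3) <= Var(Xbar)/(1/3)^2 = (11/58)/(1/9) = 99/58
Bound exceeds 1, so trivial bound: 1

1


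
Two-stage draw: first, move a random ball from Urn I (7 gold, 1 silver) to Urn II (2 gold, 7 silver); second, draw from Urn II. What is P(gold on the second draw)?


P(transfer gold) = 7/8; P(transfer silver) = 1/8
If gold transferred: Urn II has 3 gold of 10, so P(gold|gold moved) = 3/10
If silver transferred: Urn II has 2 gold of 10, so P(gold|silver moved) = 1/5
By total probability: P(gold) = 7/8*3/10 + 1/8*1/5 = 23/80

23/80


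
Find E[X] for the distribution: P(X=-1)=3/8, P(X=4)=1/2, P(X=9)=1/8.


E[X] = sum(x * P(x))
= -1*3/8 + 4*1/2 + 9*1/8
= 11/4

11/4


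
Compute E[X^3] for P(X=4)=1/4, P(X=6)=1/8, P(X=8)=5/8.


E[X^3] = sum(g(x)*P(x))
= 64*1/4 + 216*1/8 + 512*5/8
= 363

363


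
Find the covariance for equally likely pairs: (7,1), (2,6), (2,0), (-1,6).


E[X]=5/2, E[Y]=13/4, E[XY]=13/4
Cov(X,Y) = E[XY] - E[X]E[Y] = 13/4 - 5/2*13/4 = -39/8

-39/8


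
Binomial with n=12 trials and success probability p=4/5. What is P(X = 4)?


P(X=4) = C(12,4) * p^4 * (1-p)^8
= 495 * 256/625 * 1/390625
= 25344/48828125

25344/48828125


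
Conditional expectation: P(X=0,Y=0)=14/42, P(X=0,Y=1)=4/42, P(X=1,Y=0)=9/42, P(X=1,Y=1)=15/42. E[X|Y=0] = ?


P(Y=0) = 23/42
E[X|Y=0] = (0*14 + 1*9)/23 = 9/23

9/23


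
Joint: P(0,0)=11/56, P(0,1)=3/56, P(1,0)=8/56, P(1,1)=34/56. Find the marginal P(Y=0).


P(Y=0) = P(0,0)+P(1,0) = 11/56 + 8/56 = 19/56

19/56


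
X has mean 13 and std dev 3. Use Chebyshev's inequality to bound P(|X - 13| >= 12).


k = 12/3 = 4
Chebyshev: P(|X-mu| >= k*sigma) <= 1/k^2 = 1/4^2 = 1/16

1/16


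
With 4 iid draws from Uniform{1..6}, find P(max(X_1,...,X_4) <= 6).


P(max <= 6) = P(all X_i <= 6) = (P(X_1 <= 6))^4
= (6/6)^4 = 1^4 = 1

1


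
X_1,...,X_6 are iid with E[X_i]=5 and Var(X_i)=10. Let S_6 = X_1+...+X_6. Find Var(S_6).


By independence, Var(S_n) = n*Var(X_1) = 6*10 = 60

60


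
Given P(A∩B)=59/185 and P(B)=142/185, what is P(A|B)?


P(A|B) = P(A∩B)/P(B) = (59/185)/(142/185) = 59/142

59/142


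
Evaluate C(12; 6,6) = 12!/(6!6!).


12! = 479001600
Denominator: 6!=720 * 6!=720
Coefficient = 479001600 / 518400 = 924

924


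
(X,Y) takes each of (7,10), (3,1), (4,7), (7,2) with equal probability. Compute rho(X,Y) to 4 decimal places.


Cov(X,Y) = 2.5000, Var(X) = 3.1875, Var(Y) = 13.5000
rho = Cov/(sqrt(VarX)*sqrt(VarY)) = 0.3811

0.3811


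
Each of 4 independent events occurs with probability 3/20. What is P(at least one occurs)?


P(at least one) = 1 - P(none)
P(none) = (1 - 3/20)^4 = (17/20)^4 = 83521/160000
P(at least one) = 1 - 83521/160000 = 76479/160000

76479/160000


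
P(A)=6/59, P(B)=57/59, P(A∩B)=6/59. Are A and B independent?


P(A)*P(B) = 6/59*57/59 = 342/3481
P(A∩B) = 6/59 != 342/3481, so not independent

No, A and B are not independent


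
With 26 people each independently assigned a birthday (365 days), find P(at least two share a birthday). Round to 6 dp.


P(all different) = prod((365-i)/365 for i=0..25) = 0.401759
P(at least one match) = 1 - 0.401759 = 0.598241

0.598241


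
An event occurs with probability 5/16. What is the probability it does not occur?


P(A') = 1 - P(A) = 1 - 5/16 = 11/16

11/16


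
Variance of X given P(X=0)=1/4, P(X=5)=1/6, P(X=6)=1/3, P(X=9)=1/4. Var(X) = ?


E[X] = 61/12, E[X^2] = 437/12
Var(X) = E[X^2] - (E[X])^2 = 437/12 - (61/12)^2 = 1523/144

1523/144


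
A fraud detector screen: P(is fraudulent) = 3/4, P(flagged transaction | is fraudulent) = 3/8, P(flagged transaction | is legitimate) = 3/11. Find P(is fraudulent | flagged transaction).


P(A) = P(A|B)P(B) + P(A|B')P(B') = 3/8*3/4 + 3/11*1/4 = 123/352
P(B|A) = P(A|B)P(B)/P(A) = (9/32)/(123/352) = 33/41

33/41


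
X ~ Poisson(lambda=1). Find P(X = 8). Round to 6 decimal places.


P(X=8) = e^(-1) * 1^8 / 8!
≈ 0.3678794412 * 1 / 40320
≈ 0.000009

0.000009


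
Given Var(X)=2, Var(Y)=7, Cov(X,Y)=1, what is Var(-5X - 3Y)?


Var(-5X - 3Y) = (-5)^2*Var(X) + (-3)^2*Var(Y) + 2*(-5)*(-3)*Cov(X,Y)
= 25*2 + 9*7 + 30*1
= 50 + 63 + 30 = 143

143


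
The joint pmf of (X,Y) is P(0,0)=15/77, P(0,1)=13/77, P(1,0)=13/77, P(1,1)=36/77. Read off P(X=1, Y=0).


Read from table: P(X=1, Y=0) = 13/77

13/77


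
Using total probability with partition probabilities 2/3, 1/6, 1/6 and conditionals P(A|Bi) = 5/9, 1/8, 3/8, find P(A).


P(A) = P(A|B1)P(B1) + P(A|B2)P(B2) + P(A|B3)P(B3)
= 5/9*2/3 + 1/8*1/6 + 3/8*1/6
= 10/27 + 1/48 + 1/16 = 49/108

49/108


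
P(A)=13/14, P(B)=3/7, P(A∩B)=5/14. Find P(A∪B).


P(A∪B) = P(A) + P(B) - P(A∩B)
= 13/14 + 3/7 - 5/14 = 1

1


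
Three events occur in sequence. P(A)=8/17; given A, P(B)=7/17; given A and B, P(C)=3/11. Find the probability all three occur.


P(A∩B∩C) = P(A) * P(B|A) * P(C|A∩B)
= 8/17 * 7/17 * 3/11
= 56/289 * 3/11 = 168/3179

168/3179


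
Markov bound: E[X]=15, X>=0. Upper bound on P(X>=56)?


Markov: P(X >= a) <= E[X]/a
P(X >= 56) <= 15/56

15/56


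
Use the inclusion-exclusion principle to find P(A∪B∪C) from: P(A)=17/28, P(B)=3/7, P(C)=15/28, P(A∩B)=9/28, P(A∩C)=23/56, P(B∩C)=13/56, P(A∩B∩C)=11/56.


P(A∪B∪C) = P(A)+P(B)+P(C) - P(AB)-P(AC)-P(BC) + P(ABC)
= 17/28+3/7+15/28 - 9/28-23/56-13/56 + 11/56
= 45/56

45/56


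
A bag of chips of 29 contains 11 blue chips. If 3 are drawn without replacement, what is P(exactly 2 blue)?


P(X=2) = C(11,2)*C(18,1) / C(29,3)
= 55*18 / 3654
= 990/3654 = 55/203

55/203


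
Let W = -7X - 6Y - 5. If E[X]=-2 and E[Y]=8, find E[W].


E[-7X - 6Y - 5] = -7*E[X] - 6*E[Y] - 5
= (-7)*(-2) + (-6)*(8) + (-5)
= 14 - 48 - 5 = -39

-39


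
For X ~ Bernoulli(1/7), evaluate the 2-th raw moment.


For Bernoulli: X in {0,1}
E[X^2] = 0^2*(1-1/7) + 1^2*1/7 = 1/7

1/7


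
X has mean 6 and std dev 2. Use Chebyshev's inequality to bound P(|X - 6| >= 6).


k = 6/2 = 3
Chebyshev: P(|X-mu| >= k*sigma) <= 1/k^2 = 1/3^2 = 1/9

1/9


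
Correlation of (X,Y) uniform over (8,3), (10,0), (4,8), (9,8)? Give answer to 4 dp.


Cov(X,Y) = -4.8125, Var(X) = 5.1875, Var(Y) = 11.6875
rho = Cov/(sqrt(VarX)*sqrt(VarY)) = -0.6181

-0.6181


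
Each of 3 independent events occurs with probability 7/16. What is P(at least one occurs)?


P(at least one) = 1 - P(none)
P(none) = (1 - 7/16)^3 = (9/16)^3 = 729/4096
P(at least one) = 1 - 729/4096 = 3367/4096

3367/4096


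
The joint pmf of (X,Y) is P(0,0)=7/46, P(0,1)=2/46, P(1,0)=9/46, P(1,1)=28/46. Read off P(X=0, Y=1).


Read from table: P(X=0, Y=1) = 2/46 = 1/23

1/23


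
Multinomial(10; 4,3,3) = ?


10! = 3628800
Denominator: 4!=24 * 3!=6 * 3!=6
Coefficient = 3628800 / 864 = 4200

4200


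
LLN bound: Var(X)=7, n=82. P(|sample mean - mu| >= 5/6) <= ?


Var(Xbar) = Var(X)/n = 7/82
Chebyshev: P(|Xbar-mu| >= 5/6) <= Var(Xbar)/(5/6)^2 = (7/82)/(25/36) = 126/1025

126/1025


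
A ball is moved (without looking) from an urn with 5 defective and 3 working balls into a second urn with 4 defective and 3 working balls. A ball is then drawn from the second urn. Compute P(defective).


P(transfer defective) = 5/8; P(transfer working) = 3/8
If defective transferred: Urn II has 5 defective of 8, so P(defective|defective moved) = 5/8
If working transferred: Urn II has 4 defective of 8, so P(defective|working moved) = 1/2
By total probability: P(defective) = 5/8*5/8 + 3/8*1/2 = 37/64

37/64


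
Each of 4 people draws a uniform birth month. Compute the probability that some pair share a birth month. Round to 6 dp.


P(all different) = prod((12-i)/12 for i=0..3) = 0.572917
P(at least one match) = 1 - 0.572917 = 0.427083

0.427083


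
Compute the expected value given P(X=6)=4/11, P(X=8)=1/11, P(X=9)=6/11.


E[X] = sum(x * P(x))
= 6*4/11 + 8*1/11 + 9*6/11
= 86/11

86/11


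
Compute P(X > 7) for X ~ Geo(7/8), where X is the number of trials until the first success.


P(X > 7) = P(first 7 trials all fail) = (1-p)^7 = (1/8)^7 = 1/2097152

1/2097152


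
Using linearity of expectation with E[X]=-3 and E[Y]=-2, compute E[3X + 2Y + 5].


E[3X + 2Y + 5] = 3*E[X] + 2*E[Y] + 5
= (3)*(-3) + (2)*(-2) + (5)
= -9 - 4 + 5 = -8

-8


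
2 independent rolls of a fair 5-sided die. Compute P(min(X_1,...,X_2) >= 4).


P(min >= 4) = P(all X_i >= 4) = (P(X_1 >= 4))^2
= (2/5)^2 = 4/25

4/25


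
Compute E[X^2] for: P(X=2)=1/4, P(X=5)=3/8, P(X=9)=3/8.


E[X^2] = sum(x^2 * P(x))
= 4*1/4 + 25*3/8 + 81*3/8
= 163/4

163/4


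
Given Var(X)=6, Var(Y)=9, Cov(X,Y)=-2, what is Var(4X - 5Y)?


Var(4X - 5Y) = 4^2*Var(X) + (-5)^2*Var(Y) + 2*4*(-5)*Cov(X,Y)
= 16*6 + 25*9 - 40*(-2)
= 96 + 225 + 80 = 401

401


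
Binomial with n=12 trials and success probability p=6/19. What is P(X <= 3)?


P(X<=3) = P(X=0) + P(X=1) + P(X=2) + P(X=3)
= 23298085122481/2213314919066161 + 129035548370664/2213314919066161 + 327551776633224/2213314919066161 + 503925810204960/2213314919066161
= 983811220331329/2213314919066161

983811220331329/2213314919066161


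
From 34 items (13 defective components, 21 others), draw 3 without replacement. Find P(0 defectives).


P(X=0) = C(13,0)*C(21,3) / C(34,3)
= 1*1330 / 5984
= 1330/5984 = 665/2992

665/2992


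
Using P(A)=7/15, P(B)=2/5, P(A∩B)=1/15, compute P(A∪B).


P(A∪B) = P(A) + P(B) - P(A∩B)
= 7/15 + 2/5 - 1/15 = 4/5

4/5


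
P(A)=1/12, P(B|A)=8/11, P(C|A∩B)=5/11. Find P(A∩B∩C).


P(A∩B∩C) = P(A) * P(B|A) * P(C|A∩B)
= 1/12 * 8/11 * 5/11
= 2/33 * 5/11 = 10/363

10/363


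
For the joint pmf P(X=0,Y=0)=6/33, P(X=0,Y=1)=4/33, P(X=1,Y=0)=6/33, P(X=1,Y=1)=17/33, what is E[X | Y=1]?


P(Y=1) = 21/33
E[X|Y=1] = (0*4 + 1*17)/21 = 17/21

17/21


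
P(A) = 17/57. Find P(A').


P(A') = 1 - P(A) = 1 - 17/57 = 40/57

40/57


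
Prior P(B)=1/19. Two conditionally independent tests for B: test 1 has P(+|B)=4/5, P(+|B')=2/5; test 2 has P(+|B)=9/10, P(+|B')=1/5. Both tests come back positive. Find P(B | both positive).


After test 1: P(+) = 4/5*1/19 + 2/5*18/19 = 8/19
P(B|+) = (4/95)/(8/19) = 1/10
After test 2 (use post1 as new prior): P(+) = 9/10*1/10 + 1/5*9/10 = 27/100
P(B|+,+) = (9/100)/(27/100) = 1/3

1/3


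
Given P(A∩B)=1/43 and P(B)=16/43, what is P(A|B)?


P(A|B) = P(A∩B)/P(B) = (3/129)/(48/129) = 3/48 = 1/16

1/16


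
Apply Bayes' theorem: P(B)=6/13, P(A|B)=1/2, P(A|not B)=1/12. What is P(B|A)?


P(A) = P(A|B)P(B) + P(A|B')P(B') = 1/2*6/13 + 1/12*7/13 = 43/156
P(B|A) = P(A|B)P(B)/P(A) = (3/13)/(43/156) = 36/43

36/43


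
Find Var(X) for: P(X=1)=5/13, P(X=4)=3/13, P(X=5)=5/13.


E[X] = 42/13, E[X^2] = 178/13
Var(X) = E[X^2] - (E[X])^2 = 178/13 - (42/13)^2 = 550/169

550/169


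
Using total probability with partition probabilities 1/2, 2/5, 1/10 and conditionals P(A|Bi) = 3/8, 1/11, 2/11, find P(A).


P(A) = P(A|B1)P(B1) + P(A|B2)P(B2) + P(A|B3)P(B3)
= 3/8*1/2 + 1/11*2/5 + 2/11*1/10
= 3/16 + 2/55 + 1/55 = 213/880

213/880


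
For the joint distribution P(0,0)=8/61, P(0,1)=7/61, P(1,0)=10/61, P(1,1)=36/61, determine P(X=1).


P(X=1) = P(1,0)+P(1,1) = 10/61 + 36/61 = 46/61

46/61


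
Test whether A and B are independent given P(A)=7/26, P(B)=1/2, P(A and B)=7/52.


P(A)*P(B) = 7/26*1/2 = 7/52
P(A∩B) = 7/52, which equals P(A)P(B), so independent

Yes, A and B are independent


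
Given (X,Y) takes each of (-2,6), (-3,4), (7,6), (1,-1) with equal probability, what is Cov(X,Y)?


E[X]=3/4, E[Y]=15/4, E[XY]=17/4
Cov(X,Y) = E[XY] - E[X]E[Y] = 17/4 - 3/4*15/4 = 23/16

23/16


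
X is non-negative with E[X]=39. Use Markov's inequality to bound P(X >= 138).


Markov: P(X >= a) <= E[X]/a
P(X >= 138) <= 39/138 = 13/46

13/46


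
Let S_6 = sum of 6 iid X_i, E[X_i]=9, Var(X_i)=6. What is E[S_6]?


E[S_n] = n*E[X_1] = 6*9 = 54

54


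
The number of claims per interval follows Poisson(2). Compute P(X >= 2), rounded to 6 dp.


P(X>=2) = 1 - P(X<=1) = 1 - (e^(-2)*2^0/0! + e^(-2)*2^1/1!)
≈ 1 - (0.1353352832 + 0.2706705665)
= 1 - 0.4060058497 = 0.5939941503
≈ 0.593994

0.593994


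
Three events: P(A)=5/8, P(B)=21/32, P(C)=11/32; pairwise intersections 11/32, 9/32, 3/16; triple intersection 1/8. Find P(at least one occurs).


P(A∪B∪C) = P(A)+P(B)+P(C) - P(AB)-P(AC)-P(BC) + P(ABC)
= 5/8+21/32+11/32 - 11/32-9/32-3/16 + 1/8
= 15/16

15/16


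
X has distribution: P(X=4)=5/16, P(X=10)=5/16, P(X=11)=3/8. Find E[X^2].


E[X^2] = sum(g(x)*P(x))
= 16*5/16 + 100*5/16 + 121*3/8
= 653/8

653/8


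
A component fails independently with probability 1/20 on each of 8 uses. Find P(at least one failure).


P(at least one) = 1 - P(none)
P(none) = (1 - 1/20)^8 = (19/20)^8 = 16983563041/25600000000
P(at least one) = 1 - 16983563041/25600000000 = 8616436959/25600000000

8616436959/25600000000


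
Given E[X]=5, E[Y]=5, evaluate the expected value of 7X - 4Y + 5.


E[7X - 4Y + 5] = 7*E[X] - 4*E[Y] + 5
= (7)*(5) + (-4)*(5) + (5)
= 35 - 20 + 5 = 20

20


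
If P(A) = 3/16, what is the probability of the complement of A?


P(A') = 1 - P(A) = 1 - 3/16 = 13/16

13/16


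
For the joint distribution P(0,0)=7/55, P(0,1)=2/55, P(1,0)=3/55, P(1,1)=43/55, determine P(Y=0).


P(Y=0) = P(0,0)+P(1,0) = 7/55 + 3/55 = 10/55 = 2/11

2/11


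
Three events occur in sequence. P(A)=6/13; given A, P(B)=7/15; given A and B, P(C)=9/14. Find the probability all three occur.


P(A∩B∩C) = P(A) * P(B|A) * P(C|A∩B)
= 6/13 * 7/15 * 9/14
= 14/65 * 9/14 = 9/65

9/65


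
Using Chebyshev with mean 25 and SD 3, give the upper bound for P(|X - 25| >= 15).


k = 15/3 = 5
Chebyshev: P(|X-mu| >= k*sigma) <= 1/k^2 = 1/5^2 = 1/25

1/25


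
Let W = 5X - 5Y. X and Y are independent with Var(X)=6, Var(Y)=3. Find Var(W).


Independence => Cov(X,Y)=0
Var(5X - 5Y) = 5^2*Var(X) + (-5)^2*Var(Y)
= 25*6 + 25*3 = 225

225


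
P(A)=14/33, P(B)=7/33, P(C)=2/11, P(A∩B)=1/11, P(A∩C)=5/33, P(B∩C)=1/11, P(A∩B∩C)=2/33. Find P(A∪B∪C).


P(A∪B∪C) = P(A)+P(B)+P(C) - P(AB)-P(AC)-P(BC) + P(ABC)
= 14/33+7/33+2/11 - 1/11-5/33-1/11 + 2/33
= 6/11

6/11


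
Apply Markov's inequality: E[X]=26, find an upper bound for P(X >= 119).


Markov: P(X >= a) <= E[X]/a
P(X >= 119) <= 26/119

26/119


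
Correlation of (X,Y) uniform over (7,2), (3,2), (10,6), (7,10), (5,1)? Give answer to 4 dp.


Cov(X,Y) = 4.1200, Var(X) = 5.4400, Var(Y) = 11.3600
rho = Cov/(sqrt(VarX)*sqrt(VarY)) = 0.5241

0.5241


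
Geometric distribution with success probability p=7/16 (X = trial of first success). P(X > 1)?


P(X > 1) = P(first 1 trials all fail) = (1-p)^1 = (9/16)^1 = 9/16

9/16


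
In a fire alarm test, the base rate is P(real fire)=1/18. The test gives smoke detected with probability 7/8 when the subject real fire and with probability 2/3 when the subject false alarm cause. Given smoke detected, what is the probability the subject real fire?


P(A) = P(A|B)P(B) + P(A|B')P(B') = 7/8*1/18 + 2/3*17/18 = 293/432
P(B|A) = P(A|B)P(B)/P(A) = (7/144)/(293/432) = 21/293

21/293


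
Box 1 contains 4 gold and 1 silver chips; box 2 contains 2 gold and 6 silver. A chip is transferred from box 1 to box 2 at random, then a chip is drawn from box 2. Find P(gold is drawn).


P(transfer gold) = 4/5; P(transfer silver) = 1/5
If gold transferred: Urn II has 3 gold of 9, so P(gold|gold moved) = 1/3
If silver transferred: Urn II has 2 gold of 9, so P(gold|silver moved) = 2/9
By total probability: P(gold) = 4/5*1/3 + 1/5*2/9 = 14/45

14/45


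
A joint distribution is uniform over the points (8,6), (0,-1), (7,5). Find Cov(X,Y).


E[X]=5, E[Y]=10/3, E[XY]=83/3
Cov(X,Y) = E[XY] - E[X]E[Y] = 83/3 - 5*10/3 = 11

11


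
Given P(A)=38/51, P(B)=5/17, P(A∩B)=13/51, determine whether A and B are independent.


P(A)*P(B) = 38/51*5/17 = 190/867
P(A∩B) = 13/51 != 190/867, so not independent

No, A and B are not independent


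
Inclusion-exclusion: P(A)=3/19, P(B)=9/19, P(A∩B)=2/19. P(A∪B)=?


P(A∪B) = P(A) + P(B) - P(A∩B)
= 3/19 + 9/19 - 2/19 = 10/19

10/19


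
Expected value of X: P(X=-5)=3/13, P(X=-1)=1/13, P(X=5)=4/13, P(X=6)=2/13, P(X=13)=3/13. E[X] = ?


E[X] = sum(x * P(x))
= -5*3/13 - 1*1/13 + 5*4/13 + 6*2/13 + 13*3/13
= 55/13

55/13


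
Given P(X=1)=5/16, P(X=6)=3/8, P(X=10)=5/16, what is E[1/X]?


E[1/X] = sum(g(x)*P(x))
= 1*5/16 + 1/6*3/8 + 1/10*5/16
= 13/32

13/32


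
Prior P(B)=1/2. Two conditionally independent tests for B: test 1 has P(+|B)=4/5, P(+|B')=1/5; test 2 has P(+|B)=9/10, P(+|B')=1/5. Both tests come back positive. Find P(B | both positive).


After test 1: P(+) = 4/5*1/2 + 1/5*1/2 = 1/2
P(B|+) = (2/5)/(1/2) = 4/5
After test 2 (use post1 as new prior): P(+) = 9/10*4/5 + 1/5*1/5 = 19/25
P(B|+,+) = (18/25)/(19/25) = 18/19

18/19


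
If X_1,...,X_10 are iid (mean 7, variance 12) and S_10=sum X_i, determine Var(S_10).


By independence, Var(S_n) = n*Var(X_1) = 10*12 = 120

120


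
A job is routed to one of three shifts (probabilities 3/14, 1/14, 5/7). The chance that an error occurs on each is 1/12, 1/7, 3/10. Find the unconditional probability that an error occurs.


P(A) = P(A|B1)P(B1) + P(A|B2)P(B2) + P(A|B3)P(B3)
= 1/12*3/14 + 1/7*1/14 + 3/10*5/7
= 1/56 + 1/98 + 3/14 = 95/392

95/392


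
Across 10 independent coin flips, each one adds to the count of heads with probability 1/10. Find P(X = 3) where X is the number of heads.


P(X=3) = C(10,3) * p^3 * (1-p)^7
= 120 * 1/1000 * 4782969/10000000
= 14348907/250000000

14348907/250000000


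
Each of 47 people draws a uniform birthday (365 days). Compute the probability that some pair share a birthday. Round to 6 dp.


P(all different) = prod((365-i)/365 for i=0..46) = 0.045226
P(at least one match) = 1 - 0.045226 = 0.954774

0.954774


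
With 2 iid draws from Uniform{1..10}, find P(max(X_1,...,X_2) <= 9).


P(max <= 9) = P(all X_i <= 9) = (P(X_1 <= 9))^2
= (9/10)^2 = 81/100

81/100


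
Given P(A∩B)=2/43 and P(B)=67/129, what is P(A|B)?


P(A|B) = P(A∩B)/P(B) = (6/129)/(67/129) = 6/67

6/67


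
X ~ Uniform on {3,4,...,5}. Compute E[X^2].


E[X^2] = (1/3) * sum(x^2 for x=3..5)
= 50/3

50/3


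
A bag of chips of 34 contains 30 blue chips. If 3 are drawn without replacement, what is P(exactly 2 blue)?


P(X=2) = C(30,2)*C(4,1) / C(34,3)
= 435*4 / 5984
= 1740/5984 = 435/1496

435/1496
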